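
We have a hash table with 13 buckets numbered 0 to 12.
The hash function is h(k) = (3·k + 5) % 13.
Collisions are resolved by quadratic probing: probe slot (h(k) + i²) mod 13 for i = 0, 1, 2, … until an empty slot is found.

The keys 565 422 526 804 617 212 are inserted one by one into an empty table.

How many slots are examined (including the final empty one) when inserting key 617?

565: h=10 -> slot 10
422: h=10, probe 10,11 -> slot 11
526: h=10, probe 10,11,1 -> slot 1
804: h=12 -> slot 12
617: h=10, probe 10,11,1,6 -> slot 6
212: h=4 -> slot 4
Table: [∅, 526, ∅, ∅, 212, ∅, 617, ∅, ∅, ∅, 565, 422, 804]

4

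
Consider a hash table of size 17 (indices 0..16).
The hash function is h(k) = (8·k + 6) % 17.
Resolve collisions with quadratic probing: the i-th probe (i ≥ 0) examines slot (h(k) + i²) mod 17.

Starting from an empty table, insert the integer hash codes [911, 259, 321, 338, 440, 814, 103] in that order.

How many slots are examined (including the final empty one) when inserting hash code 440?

Insert 911: h=1, slot 1 empty => index 1.
Insert 259: h=4, slot 4 empty => index 4.
Insert 321: h=7, slot 7 empty => index 7.
Insert 338: h=7, slot 7 occupied => index 8.
Insert 440: h=7, slots 7,8 occupied => index 11.
Insert 814: h=7, slots 7,8,11 occupied => index 16.
Insert 103: h=14, slot 14 empty => index 14.
Table: [∅, 911, ∅, ∅, 259, ∅, ∅, 321, 338, ∅, ∅, 440, ∅, ∅, 103, ∅, 814]

3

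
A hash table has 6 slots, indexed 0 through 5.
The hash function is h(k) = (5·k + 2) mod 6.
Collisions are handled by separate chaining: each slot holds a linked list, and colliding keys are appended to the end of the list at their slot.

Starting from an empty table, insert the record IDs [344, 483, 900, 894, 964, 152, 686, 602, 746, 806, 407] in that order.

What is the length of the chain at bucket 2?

Insert 344: h=0, bucket 0 empty → new chain.
Insert 483: h=5, bucket 5 empty → new chain.
Insert 900: h=2, bucket 2 empty → new chain.
Insert 894: h=2, bucket 2 nonempty → append to chain.
Insert 964: h=4, bucket 4 empty → new chain.
Insert 152: h=0, bucket 0 nonempty → append to chain.
Insert 686: h=0, bucket 0 nonempty → append to chain.
Insert 602: h=0, bucket 0 nonempty → append to chain.
Insert 746: h=0, bucket 0 nonempty → append to chain.
Insert 806: h=0, bucket 0 nonempty → append to chain.
Insert 407: h=3, bucket 3 empty → new chain.
Final buckets:
0: 344 -> 152 -> 686 -> 602 -> 746 -> 806
1: .
2: 900 -> 894
3: 407
4: 964
5: 483

2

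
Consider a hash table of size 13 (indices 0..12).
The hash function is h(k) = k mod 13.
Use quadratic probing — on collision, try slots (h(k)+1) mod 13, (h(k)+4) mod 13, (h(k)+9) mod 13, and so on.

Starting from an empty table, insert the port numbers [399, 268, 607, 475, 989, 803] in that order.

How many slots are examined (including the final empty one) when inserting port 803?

2

399: h=9 → slot 9
268: h=8 → slot 8
607: h=9, probe 9,10 → slot 10
475: h=7 → slot 7
989: h=1 → slot 1
803: h=10, probe 10,11 → slot 11
Table: [-, 989, -, -, -, -, -, 475, 268, 399, 607, 803, -]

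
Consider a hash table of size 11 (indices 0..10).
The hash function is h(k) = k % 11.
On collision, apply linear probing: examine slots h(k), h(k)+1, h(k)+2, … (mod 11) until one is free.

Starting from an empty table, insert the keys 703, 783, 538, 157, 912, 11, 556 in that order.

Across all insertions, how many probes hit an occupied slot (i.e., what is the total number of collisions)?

703: h=10 -> slot 10
783: h=2 -> slot 2
538: h=10, probe 10,0 -> slot 0
157: h=3 -> slot 3
912: h=10, probe 10,0,1 -> slot 1
11: h=0, probe 0,1,2,3,4 -> slot 4
556: h=6 -> slot 6
Table: [538, 912, 783, 157, 11, —, 556, —, —, —, 703]

7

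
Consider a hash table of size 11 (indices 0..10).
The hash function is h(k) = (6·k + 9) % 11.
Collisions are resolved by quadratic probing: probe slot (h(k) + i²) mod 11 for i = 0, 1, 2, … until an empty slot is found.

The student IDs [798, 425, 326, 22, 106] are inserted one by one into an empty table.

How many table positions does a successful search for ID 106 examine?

798: h=1 -> slot 1
425: h=7 -> slot 7
326: h=7, probe 7,8 -> slot 8
22: h=9 -> slot 9
106: h=7, probe 7,8,0 -> slot 0
Table: [106, 798, ., ., ., ., ., 425, 326, 22, .]
Lookup 106: h=7, probe 7,8,0 → found at 0.

3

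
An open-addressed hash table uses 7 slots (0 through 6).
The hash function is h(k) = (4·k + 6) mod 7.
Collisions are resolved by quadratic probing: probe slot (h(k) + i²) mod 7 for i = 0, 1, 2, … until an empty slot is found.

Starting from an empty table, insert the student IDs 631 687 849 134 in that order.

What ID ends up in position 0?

631: h=3 -> slot 3
687: h=3, probe 3,4 -> slot 4
849: h=0 -> slot 0
134: h=3, probe 3,4,0,5 -> slot 5
Table: [849, ∅, ∅, 631, 687, 134, ∅]

849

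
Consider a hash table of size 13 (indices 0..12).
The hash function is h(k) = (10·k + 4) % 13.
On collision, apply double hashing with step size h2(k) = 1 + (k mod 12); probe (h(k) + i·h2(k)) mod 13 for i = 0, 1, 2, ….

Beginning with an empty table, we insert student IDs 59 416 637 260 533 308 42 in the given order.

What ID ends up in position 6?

637

Insert 59: h=9, slot 9 empty → index 9.
Insert 416: h=4, slot 4 empty → index 4.
Insert 637: h=4, h2=2, slot 4 occupied → index 6.
Insert 260: h=4, h2=9, slot 4 occupied → index 0.
Insert 533: h=4, h2=6, slot 4 occupied → index 10.
Insert 308: h=3, slot 3 empty → index 3.
Insert 42: h=8, slot 8 empty → index 8.
Table: [260, -, -, 308, 416, -, 637, -, 42, 59, 533, -, -]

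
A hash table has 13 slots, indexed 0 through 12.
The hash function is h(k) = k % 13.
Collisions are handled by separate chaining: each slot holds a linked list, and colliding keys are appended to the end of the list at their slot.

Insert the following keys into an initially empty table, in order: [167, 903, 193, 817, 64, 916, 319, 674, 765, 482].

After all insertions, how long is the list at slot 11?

Insert 167: h=11, bucket 11 empty → new chain.
Insert 903: h=6, bucket 6 empty → new chain.
Insert 193: h=11, bucket 11 nonempty → append to chain.
Insert 817: h=11, bucket 11 nonempty → append to chain.
Insert 64: h=12, bucket 12 empty → new chain.
Insert 916: h=6, bucket 6 nonempty → append to chain.
Insert 319: h=7, bucket 7 empty → new chain.
Insert 674: h=11, bucket 11 nonempty → append to chain.
Insert 765: h=11, bucket 11 nonempty → append to chain.
Insert 482: h=1, bucket 1 empty → new chain.
Final buckets:
0: —
1: 482
2: —
3: —
4: —
5: —
6: 903 -> 916
7: 319
8: —
9: —
10: —
11: 167 -> 193 -> 817 -> 674 -> 765
12: 64

5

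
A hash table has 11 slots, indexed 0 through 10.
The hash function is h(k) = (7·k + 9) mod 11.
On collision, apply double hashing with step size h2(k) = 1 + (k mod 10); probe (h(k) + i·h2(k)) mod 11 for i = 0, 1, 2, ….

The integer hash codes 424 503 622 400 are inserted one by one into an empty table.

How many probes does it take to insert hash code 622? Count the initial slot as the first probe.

Insert 424: h=7, slot 7 empty => index 7.
Insert 503: h=10, slot 10 empty => index 10.
Insert 622: h=7, h2=3, slots 7,10 occupied => index 2.
Insert 400: h=4, slot 4 empty => index 4.
Table: [-, -, 622, -, 400, -, -, 424, -, -, 503]

3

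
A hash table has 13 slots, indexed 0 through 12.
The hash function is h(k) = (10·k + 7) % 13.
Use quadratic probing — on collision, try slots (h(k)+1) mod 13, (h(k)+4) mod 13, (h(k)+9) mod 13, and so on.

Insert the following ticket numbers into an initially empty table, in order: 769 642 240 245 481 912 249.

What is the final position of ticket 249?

769 hashes to 1; slot 1 is free → place at 1.
642 hashes to 5; slot 5 is free → place at 5.
240 hashes to 2; slot 2 is free → place at 2.
245 hashes to 0; slot 0 is free → place at 0.
481 hashes to 7; slot 7 is free → place at 7.
912 hashes to 1; 1,2,5 taken → place at 10.
249 hashes to 1; 1,2,5,10 taken → place at 4.
Table: [245, 769, 240, ∅, 249, 642, ∅, 481, ∅, ∅, 912, ∅, ∅]

4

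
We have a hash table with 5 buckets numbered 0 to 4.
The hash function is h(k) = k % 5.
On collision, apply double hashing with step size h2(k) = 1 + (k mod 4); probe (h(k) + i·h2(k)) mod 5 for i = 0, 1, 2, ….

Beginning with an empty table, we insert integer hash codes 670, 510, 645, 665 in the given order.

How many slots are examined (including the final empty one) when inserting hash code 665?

670: h=0 -> slot 0
510: h=0, h2=3, probe 0,3 -> slot 3
645: h=0, h2=2, probe 0,2 -> slot 2
665: h=0, h2=2, probe 0,2,4 -> slot 4
Table: [670, ., 645, 510, 665]

3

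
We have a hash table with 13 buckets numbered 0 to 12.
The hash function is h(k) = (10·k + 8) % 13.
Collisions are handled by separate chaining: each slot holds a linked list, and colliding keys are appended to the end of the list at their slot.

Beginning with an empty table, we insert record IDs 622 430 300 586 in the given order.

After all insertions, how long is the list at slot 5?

3

622 → bucket 1
430 → bucket 5
300 → bucket 5 (collision)
586 → bucket 5 (collision)
Final buckets:
0: _
1: 622
2: _
3: _
4: _
5: 430 -> 300 -> 586
6: _
7: _
8: _
9: _
10: _
11: _
12: _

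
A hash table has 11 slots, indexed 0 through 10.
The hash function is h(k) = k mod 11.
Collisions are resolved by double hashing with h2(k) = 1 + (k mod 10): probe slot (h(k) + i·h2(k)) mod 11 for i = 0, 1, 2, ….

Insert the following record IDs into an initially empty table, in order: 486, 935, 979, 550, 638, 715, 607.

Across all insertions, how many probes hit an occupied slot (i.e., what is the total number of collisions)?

6

486: h=2 => slot 2
935: h=0 => slot 0
979: h=0, h2=10, probe 0,10 => slot 10
550: h=0, h2=1, probe 0,1 => slot 1
638: h=0, h2=9, probe 0,9 => slot 9
715: h=0, h2=6, probe 0,6 => slot 6
607: h=2, h2=8, probe 2,10,7 => slot 7
Table: [935, 550, 486, —, —, —, 715, 607, —, 638, 979]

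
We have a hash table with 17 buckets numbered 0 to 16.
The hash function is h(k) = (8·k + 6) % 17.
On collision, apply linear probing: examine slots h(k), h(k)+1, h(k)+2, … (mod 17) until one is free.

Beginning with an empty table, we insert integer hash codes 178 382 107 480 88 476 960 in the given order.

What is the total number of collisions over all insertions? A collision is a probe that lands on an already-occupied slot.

Insert 178: h=2, slot 2 empty => index 2.
Insert 382: h=2, slot 2 occupied => index 3.
Insert 107: h=12, slot 12 empty => index 12.
Insert 480: h=4, slot 4 empty => index 4.
Insert 88: h=13, slot 13 empty => index 13.
Insert 476: h=6, slot 6 empty => index 6.
Insert 960: h=2, slots 2,3,4 occupied => index 5.
Table: [_, _, 178, 382, 480, 960, 476, _, _, _, _, _, 107, 88, _, _, _]

4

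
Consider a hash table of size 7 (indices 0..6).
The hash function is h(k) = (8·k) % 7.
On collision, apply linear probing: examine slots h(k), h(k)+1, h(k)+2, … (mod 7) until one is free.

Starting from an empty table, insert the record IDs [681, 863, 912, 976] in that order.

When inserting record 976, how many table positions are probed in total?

3

Insert 681: h=2, slot 2 empty => index 2.
Insert 863: h=2, slot 2 occupied => index 3.
Insert 912: h=2, slots 2,3 occupied => index 4.
Insert 976: h=3, slots 3,4 occupied => index 5.
Table: [., ., 681, 863, 912, 976, .]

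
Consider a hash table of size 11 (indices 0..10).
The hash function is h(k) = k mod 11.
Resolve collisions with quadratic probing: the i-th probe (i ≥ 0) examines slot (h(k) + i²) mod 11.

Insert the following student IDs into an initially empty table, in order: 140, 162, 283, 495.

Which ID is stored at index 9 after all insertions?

162

Insert 140: h=8, slot 8 empty => index 8.
Insert 162: h=8, slot 8 occupied => index 9.
Insert 283: h=8, slots 8,9 occupied => index 1.
Insert 495: h=0, slot 0 empty => index 0.
Table: [495, 283, ∅, ∅, ∅, ∅, ∅, ∅, 140, 162, ∅]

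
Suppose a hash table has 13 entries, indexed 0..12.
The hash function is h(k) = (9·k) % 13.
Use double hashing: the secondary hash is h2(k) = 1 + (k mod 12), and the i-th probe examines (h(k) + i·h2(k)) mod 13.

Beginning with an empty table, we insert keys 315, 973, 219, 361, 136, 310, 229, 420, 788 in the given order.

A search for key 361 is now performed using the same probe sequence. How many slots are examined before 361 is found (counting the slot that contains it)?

3

315 hashes to 1; slot 1 is free => place at 1.
973 hashes to 8; slot 8 is free => place at 8.
219 hashes to 8, h2=4; 8 taken => place at 12.
361 hashes to 12, h2=2; 12,1 taken => place at 3.
136 hashes to 2; slot 2 is free => place at 2.
310 hashes to 8, h2=11; 8 taken => place at 6.
229 hashes to 7; slot 7 is free => place at 7.
420 hashes to 10; slot 10 is free => place at 10.
788 hashes to 7, h2=9; 7,3,12,8 taken => place at 4.
Table: [., 315, 136, 361, 788, ., 310, 229, 973, ., 420, ., 219]
Lookup 361: h=12, h2=2, probe 12,1,3 → found at 3.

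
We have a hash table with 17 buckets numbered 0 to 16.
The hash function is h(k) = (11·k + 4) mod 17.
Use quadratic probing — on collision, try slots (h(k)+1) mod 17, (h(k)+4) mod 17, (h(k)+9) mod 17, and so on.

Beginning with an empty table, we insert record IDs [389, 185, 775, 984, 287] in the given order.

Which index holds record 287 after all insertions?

8

Insert 389: h=16, slot 16 empty -> index 16.
Insert 185: h=16, slot 16 occupied -> index 0.
Insert 775: h=12, slot 12 empty -> index 12.
Insert 984: h=16, slots 16,0 occupied -> index 3.
Insert 287: h=16, slots 16,0,3 occupied -> index 8.
Table: [185, ∅, ∅, 984, ∅, ∅, ∅, ∅, 287, ∅, ∅, ∅, 775, ∅, ∅, ∅, 389]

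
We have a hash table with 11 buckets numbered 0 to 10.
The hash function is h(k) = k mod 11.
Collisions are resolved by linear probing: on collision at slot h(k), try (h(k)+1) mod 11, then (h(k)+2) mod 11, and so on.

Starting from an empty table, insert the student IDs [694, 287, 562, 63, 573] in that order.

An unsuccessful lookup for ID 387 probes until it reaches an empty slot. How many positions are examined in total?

4

Insert 694: h=1, slot 1 empty → index 1.
Insert 287: h=1, slot 1 occupied → index 2.
Insert 562: h=1, slots 1,2 occupied → index 3.
Insert 63: h=8, slot 8 empty → index 8.
Insert 573: h=1, slots 1,2,3 occupied → index 4.
Table: [., 694, 287, 562, 573, ., ., ., 63, ., .]
Lookup 387: h=2, probe 2,3,4,5 → slot 5 empty, not found.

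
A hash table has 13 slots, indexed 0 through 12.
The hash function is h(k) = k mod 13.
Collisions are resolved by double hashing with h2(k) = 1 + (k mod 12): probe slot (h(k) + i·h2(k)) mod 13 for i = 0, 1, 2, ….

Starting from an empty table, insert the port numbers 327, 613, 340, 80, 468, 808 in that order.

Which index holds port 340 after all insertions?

7

327 hashes to 2; slot 2 is free → place at 2.
613 hashes to 2, h2=2; 2 taken → place at 4.
340 hashes to 2, h2=5; 2 taken → place at 7.
80 hashes to 2, h2=9; 2 taken → place at 11.
468 hashes to 0; slot 0 is free → place at 0.
808 hashes to 2, h2=5; 2,7 taken → place at 12.
Table: [468, _, 327, _, 613, _, _, 340, _, _, _, 80, 808]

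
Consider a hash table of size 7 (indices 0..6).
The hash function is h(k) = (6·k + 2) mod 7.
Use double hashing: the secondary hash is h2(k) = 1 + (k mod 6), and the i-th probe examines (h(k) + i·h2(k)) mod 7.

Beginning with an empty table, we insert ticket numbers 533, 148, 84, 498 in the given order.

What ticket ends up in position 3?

498

533 hashes to 1; slot 1 is free -> place at 1.
148 hashes to 1, h2=5; 1 taken -> place at 6.
84 hashes to 2; slot 2 is free -> place at 2.
498 hashes to 1, h2=1; 1,2 taken -> place at 3.
Table: [-, 533, 84, 498, -, -, 148]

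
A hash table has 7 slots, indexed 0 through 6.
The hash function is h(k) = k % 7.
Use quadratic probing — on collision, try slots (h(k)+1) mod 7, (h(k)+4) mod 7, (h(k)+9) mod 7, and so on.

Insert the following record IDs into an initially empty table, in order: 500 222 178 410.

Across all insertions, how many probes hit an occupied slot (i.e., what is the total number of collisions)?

500: h=3 => slot 3
222: h=5 => slot 5
178: h=3, probe 3,4 => slot 4
410: h=4, probe 4,5,1 => slot 1
Table: [., 410, ., 500, 178, 222, .]

3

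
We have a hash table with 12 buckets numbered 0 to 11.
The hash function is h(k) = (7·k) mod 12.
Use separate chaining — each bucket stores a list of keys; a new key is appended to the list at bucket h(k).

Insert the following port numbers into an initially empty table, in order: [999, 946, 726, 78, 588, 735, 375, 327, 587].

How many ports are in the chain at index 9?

4

999 → bucket 9
946 → bucket 10
726 → bucket 6
78 → bucket 6 (collision)
588 → bucket 0
735 → bucket 9 (collision)
375 → bucket 9 (collision)
327 → bucket 9 (collision)
587 → bucket 5
Final buckets:
0: 588
1: _
2: _
3: _
4: _
5: 587
6: 726 -> 78
7: _
8: _
9: 999 -> 735 -> 375 -> 327
10: 946
11: _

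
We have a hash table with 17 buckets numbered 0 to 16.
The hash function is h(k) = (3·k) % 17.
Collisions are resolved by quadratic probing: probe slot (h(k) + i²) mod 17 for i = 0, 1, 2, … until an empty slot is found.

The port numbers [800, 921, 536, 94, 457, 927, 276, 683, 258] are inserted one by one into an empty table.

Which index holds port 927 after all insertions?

14

800: h=3 -> slot 3
921: h=9 -> slot 9
536: h=10 -> slot 10
94: h=10, probe 10,11 -> slot 11
457: h=11, probe 11,12 -> slot 12
927: h=10, probe 10,11,14 -> slot 14
276: h=12, probe 12,13 -> slot 13
683: h=9, probe 9,10,13,1 -> slot 1
258: h=9, probe 9,10,13,1,8 -> slot 8
Table: [-, 683, -, 800, -, -, -, -, 258, 921, 536, 94, 457, 276, 927, -, -]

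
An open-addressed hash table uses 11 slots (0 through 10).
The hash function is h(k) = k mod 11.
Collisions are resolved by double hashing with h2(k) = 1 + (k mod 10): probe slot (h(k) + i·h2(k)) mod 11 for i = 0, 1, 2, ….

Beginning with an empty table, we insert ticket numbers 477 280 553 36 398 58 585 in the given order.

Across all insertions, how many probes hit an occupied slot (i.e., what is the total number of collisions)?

3

Insert 477: h=4, slot 4 empty => index 4.
Insert 280: h=5, slot 5 empty => index 5.
Insert 553: h=3, slot 3 empty => index 3.
Insert 36: h=3, h2=7, slot 3 occupied => index 10.
Insert 398: h=2, slot 2 empty => index 2.
Insert 58: h=3, h2=9, slot 3 occupied => index 1.
Insert 585: h=2, h2=6, slot 2 occupied => index 8.
Table: [-, 58, 398, 553, 477, 280, -, -, 585, -, 36]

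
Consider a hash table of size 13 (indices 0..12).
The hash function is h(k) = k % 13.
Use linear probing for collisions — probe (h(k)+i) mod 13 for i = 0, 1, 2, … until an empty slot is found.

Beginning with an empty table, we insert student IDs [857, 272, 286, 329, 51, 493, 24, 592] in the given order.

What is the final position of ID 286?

1

857 hashes to 12; slot 12 is free -> place at 12.
272 hashes to 12; 12 taken -> place at 0.
286 hashes to 0; 0 taken -> place at 1.
329 hashes to 4; slot 4 is free -> place at 4.
51 hashes to 12; 12,0,1 taken -> place at 2.
493 hashes to 12; 12,0,1,2 taken -> place at 3.
24 hashes to 11; slot 11 is free -> place at 11.
592 hashes to 7; slot 7 is free -> place at 7.
Table: [272, 286, 51, 493, 329, _, _, 592, _, _, _, 24, 857]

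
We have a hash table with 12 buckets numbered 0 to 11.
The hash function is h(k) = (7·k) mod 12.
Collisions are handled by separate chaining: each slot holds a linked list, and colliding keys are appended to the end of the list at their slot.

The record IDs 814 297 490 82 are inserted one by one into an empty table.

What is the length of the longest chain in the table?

3

814 → bucket 10
297 → bucket 3
490 → bucket 10 (collision)
82 → bucket 10 (collision)
Final buckets:
0: ∅
1: ∅
2: ∅
3: 297
4: ∅
5: ∅
6: ∅
7: ∅
8: ∅
9: ∅
10: 814 -> 490 -> 82
11: ∅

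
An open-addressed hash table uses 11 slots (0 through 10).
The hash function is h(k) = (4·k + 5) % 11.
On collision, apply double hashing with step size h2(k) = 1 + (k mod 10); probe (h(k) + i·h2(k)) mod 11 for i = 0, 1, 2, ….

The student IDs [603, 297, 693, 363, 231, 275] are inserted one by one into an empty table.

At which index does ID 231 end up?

7

Insert 603: h=8, slot 8 empty -> index 8.
Insert 297: h=5, slot 5 empty -> index 5.
Insert 693: h=5, h2=4, slot 5 occupied -> index 9.
Insert 363: h=5, h2=4, slots 5,9 occupied -> index 2.
Insert 231: h=5, h2=2, slot 5 occupied -> index 7.
Insert 275: h=5, h2=6, slot 5 occupied -> index 0.
Table: [275, ., 363, ., ., 297, ., 231, 603, 693, .]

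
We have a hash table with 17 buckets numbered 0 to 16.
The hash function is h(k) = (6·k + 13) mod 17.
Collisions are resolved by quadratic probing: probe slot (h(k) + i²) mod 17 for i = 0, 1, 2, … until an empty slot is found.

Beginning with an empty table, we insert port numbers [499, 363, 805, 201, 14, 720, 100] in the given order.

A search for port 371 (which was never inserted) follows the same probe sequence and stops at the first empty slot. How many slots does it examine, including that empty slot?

Insert 499: h=15, slot 15 empty → index 15.
Insert 363: h=15, slot 15 occupied → index 16.
Insert 805: h=15, slots 15,16 occupied → index 2.
Insert 201: h=12, slot 12 empty → index 12.
Insert 14: h=12, slot 12 occupied → index 13.
Insert 720: h=15, slots 15,16,2 occupied → index 7.
Insert 100: h=1, slot 1 empty → index 1.
Table: [_, 100, 805, _, _, _, _, 720, _, _, _, _, 201, 14, _, 499, 363]
Lookup 371: h=12, probe 12,13,16,4 → slot 4 empty, not found.

4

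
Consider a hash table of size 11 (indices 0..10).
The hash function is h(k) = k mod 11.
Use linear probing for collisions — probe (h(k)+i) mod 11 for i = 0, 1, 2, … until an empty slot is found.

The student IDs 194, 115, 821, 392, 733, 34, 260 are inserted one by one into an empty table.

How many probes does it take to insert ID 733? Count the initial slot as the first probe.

194 hashes to 7; slot 7 is free → place at 7.
115 hashes to 5; slot 5 is free → place at 5.
821 hashes to 7; 7 taken → place at 8.
392 hashes to 7; 7,8 taken → place at 9.
733 hashes to 7; 7,8,9 taken → place at 10.
34 hashes to 1; slot 1 is free → place at 1.
260 hashes to 7; 7,8,9,10 taken → place at 0.
Table: [260, 34, ∅, ∅, ∅, 115, ∅, 194, 821, 392, 733]

4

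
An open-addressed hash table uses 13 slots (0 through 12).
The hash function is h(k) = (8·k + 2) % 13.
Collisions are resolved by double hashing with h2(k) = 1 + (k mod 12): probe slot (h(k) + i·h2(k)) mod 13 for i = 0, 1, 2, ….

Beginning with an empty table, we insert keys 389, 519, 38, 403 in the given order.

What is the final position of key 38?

389 hashes to 7; slot 7 is free => place at 7.
519 hashes to 7, h2=4; 7 taken => place at 11.
38 hashes to 7, h2=3; 7 taken => place at 10.
403 hashes to 2; slot 2 is free => place at 2.
Table: [_, _, 403, _, _, _, _, 389, _, _, 38, 519, _]

10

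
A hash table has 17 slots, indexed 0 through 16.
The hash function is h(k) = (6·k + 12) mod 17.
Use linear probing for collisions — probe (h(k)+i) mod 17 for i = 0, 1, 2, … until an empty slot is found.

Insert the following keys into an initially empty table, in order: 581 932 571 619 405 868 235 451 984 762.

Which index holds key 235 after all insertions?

Insert 581: h=13, slot 13 empty -> index 13.
Insert 932: h=11, slot 11 empty -> index 11.
Insert 571: h=4, slot 4 empty -> index 4.
Insert 619: h=3, slot 3 empty -> index 3.
Insert 405: h=11, slot 11 occupied -> index 12.
Insert 868: h=1, slot 1 empty -> index 1.
Insert 235: h=11, slots 11,12,13 occupied -> index 14.
Insert 451: h=15, slot 15 empty -> index 15.
Insert 984: h=0, slot 0 empty -> index 0.
Insert 762: h=11, slots 11,12,13,14,15 occupied -> index 16.
Table: [984, 868, ∅, 619, 571, ∅, ∅, ∅, ∅, ∅, ∅, 932, 405, 581, 235, 451, 762]

14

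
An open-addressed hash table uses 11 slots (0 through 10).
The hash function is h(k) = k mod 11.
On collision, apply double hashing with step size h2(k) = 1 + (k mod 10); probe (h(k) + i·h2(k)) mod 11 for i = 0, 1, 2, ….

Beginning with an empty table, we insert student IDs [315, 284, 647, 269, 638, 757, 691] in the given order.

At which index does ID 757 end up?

3

Insert 315: h=7, slot 7 empty → index 7.
Insert 284: h=9, slot 9 empty → index 9.
Insert 647: h=9, h2=8, slot 9 occupied → index 6.
Insert 269: h=5, slot 5 empty → index 5.
Insert 638: h=0, slot 0 empty → index 0.
Insert 757: h=9, h2=8, slots 9,6 occupied → index 3.
Insert 691: h=9, h2=2, slots 9,0 occupied → index 2.
Table: [638, -, 691, 757, -, 269, 647, 315, -, 284, -]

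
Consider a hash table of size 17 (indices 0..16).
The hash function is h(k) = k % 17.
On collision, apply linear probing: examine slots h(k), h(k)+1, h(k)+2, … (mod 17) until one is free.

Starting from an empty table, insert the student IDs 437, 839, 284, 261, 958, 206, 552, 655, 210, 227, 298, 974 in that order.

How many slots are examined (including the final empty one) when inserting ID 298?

7

437: h=12 -> slot 12
839: h=6 -> slot 6
284: h=12, probe 12,13 -> slot 13
261: h=6, probe 6,7 -> slot 7
958: h=6, probe 6,7,8 -> slot 8
206: h=2 -> slot 2
552: h=8, probe 8,9 -> slot 9
655: h=9, probe 9,10 -> slot 10
210: h=6, probe 6,7,8,9,10,11 -> slot 11
227: h=6, probe 6,7,8,9,10,11,12,13,14 -> slot 14
298: h=9, probe 9,10,11,12,13,14,15 -> slot 15
974: h=5 -> slot 5
Table: [—, —, 206, —, —, 974, 839, 261, 958, 552, 655, 210, 437, 284, 227, 298, —]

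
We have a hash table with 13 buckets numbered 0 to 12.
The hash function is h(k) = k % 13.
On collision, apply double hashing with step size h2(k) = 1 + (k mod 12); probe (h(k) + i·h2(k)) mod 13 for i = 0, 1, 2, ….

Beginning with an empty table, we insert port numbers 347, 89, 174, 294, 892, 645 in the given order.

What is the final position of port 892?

0

Insert 347: h=9, slot 9 empty -> index 9.
Insert 89: h=11, slot 11 empty -> index 11.
Insert 174: h=5, slot 5 empty -> index 5.
Insert 294: h=8, slot 8 empty -> index 8.
Insert 892: h=8, h2=5, slot 8 occupied -> index 0.
Insert 645: h=8, h2=10, slots 8,5 occupied -> index 2.
Table: [892, ., 645, ., ., 174, ., ., 294, 347, ., 89, .]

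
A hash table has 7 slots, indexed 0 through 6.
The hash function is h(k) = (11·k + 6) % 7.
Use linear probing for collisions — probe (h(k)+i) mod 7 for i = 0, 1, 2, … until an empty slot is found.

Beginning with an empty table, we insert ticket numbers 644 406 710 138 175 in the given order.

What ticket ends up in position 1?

175

644: h=6 -> slot 6
406: h=6, probe 6,0 -> slot 0
710: h=4 -> slot 4
138: h=5 -> slot 5
175: h=6, probe 6,0,1 -> slot 1
Table: [406, 175, —, —, 710, 138, 644]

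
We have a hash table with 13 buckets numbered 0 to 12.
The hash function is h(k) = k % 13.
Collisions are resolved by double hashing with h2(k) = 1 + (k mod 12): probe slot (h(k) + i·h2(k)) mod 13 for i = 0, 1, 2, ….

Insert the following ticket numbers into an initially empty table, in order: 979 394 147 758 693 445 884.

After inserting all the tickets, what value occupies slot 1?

979: h=4 -> slot 4
394: h=4, h2=11, probe 4,2 -> slot 2
147: h=4, h2=4, probe 4,8 -> slot 8
758: h=4, h2=3, probe 4,7 -> slot 7
693: h=4, h2=10, probe 4,1 -> slot 1
445: h=3 -> slot 3
884: h=0 -> slot 0
Table: [884, 693, 394, 445, 979, ∅, ∅, 758, 147, ∅, ∅, ∅, ∅]

693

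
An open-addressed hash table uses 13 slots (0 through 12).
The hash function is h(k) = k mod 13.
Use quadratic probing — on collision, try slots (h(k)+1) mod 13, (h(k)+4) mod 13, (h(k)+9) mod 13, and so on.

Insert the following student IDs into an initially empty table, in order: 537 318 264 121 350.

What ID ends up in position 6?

537 hashes to 4; slot 4 is free -> place at 4.
318 hashes to 6; slot 6 is free -> place at 6.
264 hashes to 4; 4 taken -> place at 5.
121 hashes to 4; 4,5 taken -> place at 8.
350 hashes to 12; slot 12 is free -> place at 12.
Table: [∅, ∅, ∅, ∅, 537, 264, 318, ∅, 121, ∅, ∅, ∅, 350]

318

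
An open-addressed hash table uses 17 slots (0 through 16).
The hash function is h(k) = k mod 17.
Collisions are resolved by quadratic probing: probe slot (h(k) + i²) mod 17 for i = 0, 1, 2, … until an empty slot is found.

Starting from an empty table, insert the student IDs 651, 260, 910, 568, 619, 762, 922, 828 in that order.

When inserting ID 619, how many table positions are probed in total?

2

651 hashes to 5; slot 5 is free → place at 5.
260 hashes to 5; 5 taken → place at 6.
910 hashes to 9; slot 9 is free → place at 9.
568 hashes to 7; slot 7 is free → place at 7.
619 hashes to 7; 7 taken → place at 8.
762 hashes to 14; slot 14 is free → place at 14.
922 hashes to 4; slot 4 is free → place at 4.
828 hashes to 12; slot 12 is free → place at 12.
Table: [_, _, _, _, 922, 651, 260, 568, 619, 910, _, _, 828, _, 762, _, _]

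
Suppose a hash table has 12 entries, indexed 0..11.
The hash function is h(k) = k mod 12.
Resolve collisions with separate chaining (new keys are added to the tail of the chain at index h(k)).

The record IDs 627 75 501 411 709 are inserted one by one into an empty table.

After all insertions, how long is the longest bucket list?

627 → bucket 3
75 → bucket 3 (collision)
501 → bucket 9
411 → bucket 3 (collision)
709 → bucket 1
Final buckets:
0: -
1: 709
2: -
3: 627 -> 75 -> 411
4: -
5: -
6: -
7: -
8: -
9: 501
10: -
11: -

3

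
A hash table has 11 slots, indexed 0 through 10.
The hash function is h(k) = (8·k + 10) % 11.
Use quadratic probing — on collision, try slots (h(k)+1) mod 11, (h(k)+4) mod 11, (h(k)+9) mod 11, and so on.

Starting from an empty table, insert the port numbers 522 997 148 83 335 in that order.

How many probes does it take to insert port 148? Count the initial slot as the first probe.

2

522: h=6 -> slot 6
997: h=0 -> slot 0
148: h=6, probe 6,7 -> slot 7
83: h=3 -> slot 3
335: h=6, probe 6,7,10 -> slot 10
Table: [997, ., ., 83, ., ., 522, 148, ., ., 335]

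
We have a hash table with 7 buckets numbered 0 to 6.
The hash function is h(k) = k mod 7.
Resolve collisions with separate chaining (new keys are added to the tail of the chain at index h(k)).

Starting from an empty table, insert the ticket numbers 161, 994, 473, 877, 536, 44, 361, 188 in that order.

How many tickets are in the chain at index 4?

161 → bucket 0
994 → bucket 0 (collision)
473 → bucket 4
877 → bucket 2
536 → bucket 4 (collision)
44 → bucket 2 (collision)
361 → bucket 4 (collision)
188 → bucket 6
Final buckets:
0: 161 -> 994
1: ∅
2: 877 -> 44
3: ∅
4: 473 -> 536 -> 361
5: ∅
6: 188

3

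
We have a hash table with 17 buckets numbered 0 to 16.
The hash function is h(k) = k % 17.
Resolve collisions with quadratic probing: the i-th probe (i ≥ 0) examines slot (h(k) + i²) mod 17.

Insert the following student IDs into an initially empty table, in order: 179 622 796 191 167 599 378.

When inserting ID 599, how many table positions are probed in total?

2

Insert 179: h=9, slot 9 empty → index 9.
Insert 622: h=10, slot 10 empty → index 10.
Insert 796: h=14, slot 14 empty → index 14.
Insert 191: h=4, slot 4 empty → index 4.
Insert 167: h=14, slot 14 occupied → index 15.
Insert 599: h=4, slot 4 occupied → index 5.
Insert 378: h=4, slots 4,5 occupied → index 8.
Table: [., ., ., ., 191, 599, ., ., 378, 179, 622, ., ., ., 796, 167, .]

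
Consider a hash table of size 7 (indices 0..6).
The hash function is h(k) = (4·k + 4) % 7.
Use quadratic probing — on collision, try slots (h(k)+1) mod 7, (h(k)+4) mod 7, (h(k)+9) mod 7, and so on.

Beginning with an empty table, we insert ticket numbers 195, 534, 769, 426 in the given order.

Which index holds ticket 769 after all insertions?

1

195 hashes to 0; slot 0 is free -> place at 0.
534 hashes to 5; slot 5 is free -> place at 5.
769 hashes to 0; 0 taken -> place at 1.
426 hashes to 0; 0,1 taken -> place at 4.
Table: [195, 769, ., ., 426, 534, .]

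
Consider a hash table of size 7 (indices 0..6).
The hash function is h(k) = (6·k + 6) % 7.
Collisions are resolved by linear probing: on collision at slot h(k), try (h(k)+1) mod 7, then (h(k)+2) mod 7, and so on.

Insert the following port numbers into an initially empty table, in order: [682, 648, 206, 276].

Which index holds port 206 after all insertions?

682: h=3 => slot 3
648: h=2 => slot 2
206: h=3, probe 3,4 => slot 4
276: h=3, probe 3,4,5 => slot 5
Table: [., ., 648, 682, 206, 276, .]

4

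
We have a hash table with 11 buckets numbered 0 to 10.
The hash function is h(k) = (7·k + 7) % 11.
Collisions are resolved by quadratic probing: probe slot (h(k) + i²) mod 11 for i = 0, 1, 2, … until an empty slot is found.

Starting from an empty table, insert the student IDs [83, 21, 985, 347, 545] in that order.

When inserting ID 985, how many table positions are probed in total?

Insert 83: h=5, slot 5 empty => index 5.
Insert 21: h=0, slot 0 empty => index 0.
Insert 985: h=5, slot 5 occupied => index 6.
Insert 347: h=5, slots 5,6 occupied => index 9.
Insert 545: h=5, slots 5,6,9 occupied => index 3.
Table: [21, -, -, 545, -, 83, 985, -, -, 347, -]

2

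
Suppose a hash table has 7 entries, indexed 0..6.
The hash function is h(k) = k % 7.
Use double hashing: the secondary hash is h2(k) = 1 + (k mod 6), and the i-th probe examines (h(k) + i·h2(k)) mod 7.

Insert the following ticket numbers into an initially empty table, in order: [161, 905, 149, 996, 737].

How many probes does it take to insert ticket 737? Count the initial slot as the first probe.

Insert 161: h=0, slot 0 empty → index 0.
Insert 905: h=2, slot 2 empty → index 2.
Insert 149: h=2, h2=6, slot 2 occupied → index 1.
Insert 996: h=2, h2=1, slot 2 occupied → index 3.
Insert 737: h=2, h2=6, slots 2,1,0 occupied → index 6.
Table: [161, 149, 905, 996, —, —, 737]

4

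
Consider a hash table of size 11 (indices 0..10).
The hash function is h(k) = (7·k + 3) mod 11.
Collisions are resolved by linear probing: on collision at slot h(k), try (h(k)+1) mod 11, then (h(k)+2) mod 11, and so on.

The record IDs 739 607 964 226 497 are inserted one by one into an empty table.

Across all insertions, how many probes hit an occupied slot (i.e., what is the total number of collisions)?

Insert 739: h=6, slot 6 empty → index 6.
Insert 607: h=6, slot 6 occupied → index 7.
Insert 964: h=8, slot 8 empty → index 8.
Insert 226: h=1, slot 1 empty → index 1.
Insert 497: h=6, slots 6,7,8 occupied → index 9.
Table: [_, 226, _, _, _, _, 739, 607, 964, 497, _]

4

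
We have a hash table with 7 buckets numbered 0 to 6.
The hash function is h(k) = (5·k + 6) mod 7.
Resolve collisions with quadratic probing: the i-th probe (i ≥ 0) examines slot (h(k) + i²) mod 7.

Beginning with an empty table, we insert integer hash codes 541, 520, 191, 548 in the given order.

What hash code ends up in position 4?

548

Insert 541: h=2, slot 2 empty => index 2.
Insert 520: h=2, slot 2 occupied => index 3.
Insert 191: h=2, slots 2,3 occupied => index 6.
Insert 548: h=2, slots 2,3,6 occupied => index 4.
Table: [-, -, 541, 520, 548, -, 191]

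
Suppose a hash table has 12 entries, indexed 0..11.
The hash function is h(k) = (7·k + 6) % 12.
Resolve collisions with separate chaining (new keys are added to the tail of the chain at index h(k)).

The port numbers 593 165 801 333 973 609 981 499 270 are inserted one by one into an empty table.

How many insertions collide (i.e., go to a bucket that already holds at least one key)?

4

593 → bucket 5
165 → bucket 9
801 → bucket 9 (collision)
333 → bucket 9 (collision)
973 → bucket 1
609 → bucket 9 (collision)
981 → bucket 9 (collision)
499 → bucket 7
270 → bucket 0
Final buckets:
0: 270
1: 973
2: _
3: _
4: _
5: 593
6: _
7: 499
8: _
9: 165 -> 801 -> 333 -> 609 -> 981
10: _
11: _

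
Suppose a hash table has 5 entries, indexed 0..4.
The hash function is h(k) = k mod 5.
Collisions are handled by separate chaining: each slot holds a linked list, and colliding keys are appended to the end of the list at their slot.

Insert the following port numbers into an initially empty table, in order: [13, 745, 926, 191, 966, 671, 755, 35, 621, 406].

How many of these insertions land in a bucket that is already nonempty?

Insert 13: h=3, bucket 3 empty -> new chain.
Insert 745: h=0, bucket 0 empty -> new chain.
Insert 926: h=1, bucket 1 empty -> new chain.
Insert 191: h=1, bucket 1 nonempty -> append to chain.
Insert 966: h=1, bucket 1 nonempty -> append to chain.
Insert 671: h=1, bucket 1 nonempty -> append to chain.
Insert 755: h=0, bucket 0 nonempty -> append to chain.
Insert 35: h=0, bucket 0 nonempty -> append to chain.
Insert 621: h=1, bucket 1 nonempty -> append to chain.
Insert 406: h=1, bucket 1 nonempty -> append to chain.
Final buckets:
0: 745 -> 755 -> 35
1: 926 -> 191 -> 966 -> 671 -> 621 -> 406
2: ∅
3: 13
4: ∅

7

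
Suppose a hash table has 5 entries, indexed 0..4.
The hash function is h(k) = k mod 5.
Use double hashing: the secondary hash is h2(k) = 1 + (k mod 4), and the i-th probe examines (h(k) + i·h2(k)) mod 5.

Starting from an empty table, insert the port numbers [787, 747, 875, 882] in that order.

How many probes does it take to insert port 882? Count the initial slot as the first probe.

3

Insert 787: h=2, slot 2 empty → index 2.
Insert 747: h=2, h2=4, slot 2 occupied → index 1.
Insert 875: h=0, slot 0 empty → index 0.
Insert 882: h=2, h2=3, slots 2,0 occupied → index 3.
Table: [875, 747, 787, 882, —]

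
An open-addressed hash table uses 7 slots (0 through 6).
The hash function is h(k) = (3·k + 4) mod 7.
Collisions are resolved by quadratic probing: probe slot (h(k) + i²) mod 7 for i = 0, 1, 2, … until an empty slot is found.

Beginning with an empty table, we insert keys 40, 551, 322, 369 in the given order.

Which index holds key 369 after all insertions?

40: h=5 => slot 5
551: h=5, probe 5,6 => slot 6
322: h=4 => slot 4
369: h=5, probe 5,6,2 => slot 2
Table: [∅, ∅, 369, ∅, 322, 40, 551]

2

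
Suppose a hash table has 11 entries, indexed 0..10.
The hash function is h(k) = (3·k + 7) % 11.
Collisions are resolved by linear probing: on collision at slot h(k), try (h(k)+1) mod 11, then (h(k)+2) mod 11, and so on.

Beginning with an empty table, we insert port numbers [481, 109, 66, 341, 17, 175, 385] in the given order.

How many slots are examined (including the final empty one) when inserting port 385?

4

481 hashes to 9; slot 9 is free → place at 9.
109 hashes to 4; slot 4 is free → place at 4.
66 hashes to 7; slot 7 is free → place at 7.
341 hashes to 7; 7 taken → place at 8.
17 hashes to 3; slot 3 is free → place at 3.
175 hashes to 4; 4 taken → place at 5.
385 hashes to 7; 7,8,9 taken → place at 10.
Table: [_, _, _, 17, 109, 175, _, 66, 341, 481, 385]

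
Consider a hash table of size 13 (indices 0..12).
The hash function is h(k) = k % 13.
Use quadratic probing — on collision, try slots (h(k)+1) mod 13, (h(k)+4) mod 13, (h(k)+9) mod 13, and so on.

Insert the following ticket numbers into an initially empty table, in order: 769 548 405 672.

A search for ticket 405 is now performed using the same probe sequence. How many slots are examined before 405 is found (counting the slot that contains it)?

3

769 hashes to 2; slot 2 is free → place at 2.
548 hashes to 2; 2 taken → place at 3.
405 hashes to 2; 2,3 taken → place at 6.
672 hashes to 9; slot 9 is free → place at 9.
Table: [—, —, 769, 548, —, —, 405, —, —, 672, —, —, —]
Lookup 405: h=2, probe 2,3,6 → found at 6.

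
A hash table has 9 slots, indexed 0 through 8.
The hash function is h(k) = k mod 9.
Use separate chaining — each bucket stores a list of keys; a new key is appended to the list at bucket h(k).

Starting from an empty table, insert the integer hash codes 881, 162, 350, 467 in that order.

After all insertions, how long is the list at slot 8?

Insert 881: h=8, bucket 8 empty → new chain.
Insert 162: h=0, bucket 0 empty → new chain.
Insert 350: h=8, bucket 8 nonempty → append to chain.
Insert 467: h=8, bucket 8 nonempty → append to chain.
Final buckets:
0: 162
1: -
2: -
3: -
4: -
5: -
6: -
7: -
8: 881 -> 350 -> 467

3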